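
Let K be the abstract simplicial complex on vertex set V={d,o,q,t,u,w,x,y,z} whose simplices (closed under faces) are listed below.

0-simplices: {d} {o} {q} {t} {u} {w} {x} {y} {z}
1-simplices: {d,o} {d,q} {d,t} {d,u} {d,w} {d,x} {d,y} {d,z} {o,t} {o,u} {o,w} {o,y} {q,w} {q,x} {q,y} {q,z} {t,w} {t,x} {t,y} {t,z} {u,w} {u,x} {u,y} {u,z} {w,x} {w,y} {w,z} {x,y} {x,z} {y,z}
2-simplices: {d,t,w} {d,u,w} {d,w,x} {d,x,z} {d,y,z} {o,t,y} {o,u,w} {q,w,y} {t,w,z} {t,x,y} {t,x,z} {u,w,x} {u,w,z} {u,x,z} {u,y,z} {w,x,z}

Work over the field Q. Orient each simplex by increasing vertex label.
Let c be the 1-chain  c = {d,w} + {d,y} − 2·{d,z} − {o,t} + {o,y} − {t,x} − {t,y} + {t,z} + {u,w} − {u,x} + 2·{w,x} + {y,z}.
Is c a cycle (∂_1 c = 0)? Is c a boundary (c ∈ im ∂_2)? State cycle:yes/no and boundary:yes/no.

n_0=9 n_1=30 n_2=16  [Q]
∂1: piv[do,dq,dt,du,dw,dx,dy,dz] rk=8  ker:ot,ou,ow,oy,qw,qx,qy,qz,tw,tx,ty,tz,uw,ux,uy,uz,wx,wy,wz,xy,xz,yz
∂2: piv[dtw,duw,dwx,dxz,dyz,oty,ouw,qwy,twz,txy,txz,uwx,uwz,uxz,uyz] rk=15  ker:wxz
∂1c = 0
c vs im∂2: reduces to 0 ⇒ boundary

cycle:yes boundary:yes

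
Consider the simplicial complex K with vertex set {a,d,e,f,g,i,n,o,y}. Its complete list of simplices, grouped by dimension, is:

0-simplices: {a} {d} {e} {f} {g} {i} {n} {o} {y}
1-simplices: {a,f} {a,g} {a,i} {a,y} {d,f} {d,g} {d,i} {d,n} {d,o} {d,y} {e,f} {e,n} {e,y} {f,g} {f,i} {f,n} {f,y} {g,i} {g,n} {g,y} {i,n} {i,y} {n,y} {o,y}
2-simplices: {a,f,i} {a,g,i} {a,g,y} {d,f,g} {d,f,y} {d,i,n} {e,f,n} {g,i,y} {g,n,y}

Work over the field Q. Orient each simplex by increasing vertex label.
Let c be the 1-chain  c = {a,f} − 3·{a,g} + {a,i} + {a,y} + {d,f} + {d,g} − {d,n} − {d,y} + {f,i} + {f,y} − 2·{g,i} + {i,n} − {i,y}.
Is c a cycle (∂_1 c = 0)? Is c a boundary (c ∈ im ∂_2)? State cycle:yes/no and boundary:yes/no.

n_0=9 n_1=24 n_2=9  [Q]
∂1: piv[af,ag,ai,ay,df,dn,do,ef] rk=8  ker:dg,di,dy,en,ey,fg,fi,fn,fy,gi,gn,gy,in,iy,ny,oy
∂2: piv[afi,agi,agy,dfg,dfy,din,efn,giy,gny] rk=9
∂1c = 0
c vs im∂2: residual ≠ 0 ⇒ not boundary

cycle:yes boundary:no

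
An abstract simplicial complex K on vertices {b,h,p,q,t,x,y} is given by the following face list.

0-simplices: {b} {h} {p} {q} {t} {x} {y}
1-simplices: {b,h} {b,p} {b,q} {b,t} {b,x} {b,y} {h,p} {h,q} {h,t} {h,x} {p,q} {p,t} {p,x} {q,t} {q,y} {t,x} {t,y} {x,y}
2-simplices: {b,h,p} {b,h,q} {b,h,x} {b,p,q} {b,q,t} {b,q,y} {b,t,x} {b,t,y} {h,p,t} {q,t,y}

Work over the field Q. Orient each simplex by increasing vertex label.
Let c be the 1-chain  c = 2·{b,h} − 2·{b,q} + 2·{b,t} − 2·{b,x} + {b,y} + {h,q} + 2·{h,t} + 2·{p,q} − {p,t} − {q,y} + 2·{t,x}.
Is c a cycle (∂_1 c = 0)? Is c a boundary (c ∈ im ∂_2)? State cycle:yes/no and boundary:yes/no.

n_0=7 n_1=18 n_2=10  [Q]
∂1: piv[bh,bp,bq,bt,bx,by] rk=6  ker:hp,hq,ht,hx,pq,pt,px,qt,qy,tx,ty,xy
∂2: piv[bhp,bhq,bhx,bpq,bqt,bqy,btx,bty,hpt] rk=9  ker:qty
∂1c = −{b} − {h} − {p} + 2·{q} + {t}

cycle:no boundary:no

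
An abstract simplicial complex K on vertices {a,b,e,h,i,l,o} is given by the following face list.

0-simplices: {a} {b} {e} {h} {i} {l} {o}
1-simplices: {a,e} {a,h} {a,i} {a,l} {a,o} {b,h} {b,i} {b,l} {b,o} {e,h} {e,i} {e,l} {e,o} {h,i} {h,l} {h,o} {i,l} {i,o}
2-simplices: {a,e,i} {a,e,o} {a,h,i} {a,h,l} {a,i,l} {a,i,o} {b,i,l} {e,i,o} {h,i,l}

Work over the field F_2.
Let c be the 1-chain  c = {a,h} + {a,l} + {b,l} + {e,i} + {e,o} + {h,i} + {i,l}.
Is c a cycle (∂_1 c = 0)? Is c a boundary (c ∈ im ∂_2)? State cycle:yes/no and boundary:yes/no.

cycle:no boundary:no

n_0=7 n_1=18 n_2=9  [Z2]
∂1: piv[ae,ah,ai,al,ao,bh] rk=6  ker:bi,bl,bo,eh,ei,el,eo,hi,hl,ho,il,io
∂2: piv[aei,aeo,ahi,ahl,ail,aio,bil] rk=7  ker:eio,hil
∂1c = {b} + {i} + {l} + {o}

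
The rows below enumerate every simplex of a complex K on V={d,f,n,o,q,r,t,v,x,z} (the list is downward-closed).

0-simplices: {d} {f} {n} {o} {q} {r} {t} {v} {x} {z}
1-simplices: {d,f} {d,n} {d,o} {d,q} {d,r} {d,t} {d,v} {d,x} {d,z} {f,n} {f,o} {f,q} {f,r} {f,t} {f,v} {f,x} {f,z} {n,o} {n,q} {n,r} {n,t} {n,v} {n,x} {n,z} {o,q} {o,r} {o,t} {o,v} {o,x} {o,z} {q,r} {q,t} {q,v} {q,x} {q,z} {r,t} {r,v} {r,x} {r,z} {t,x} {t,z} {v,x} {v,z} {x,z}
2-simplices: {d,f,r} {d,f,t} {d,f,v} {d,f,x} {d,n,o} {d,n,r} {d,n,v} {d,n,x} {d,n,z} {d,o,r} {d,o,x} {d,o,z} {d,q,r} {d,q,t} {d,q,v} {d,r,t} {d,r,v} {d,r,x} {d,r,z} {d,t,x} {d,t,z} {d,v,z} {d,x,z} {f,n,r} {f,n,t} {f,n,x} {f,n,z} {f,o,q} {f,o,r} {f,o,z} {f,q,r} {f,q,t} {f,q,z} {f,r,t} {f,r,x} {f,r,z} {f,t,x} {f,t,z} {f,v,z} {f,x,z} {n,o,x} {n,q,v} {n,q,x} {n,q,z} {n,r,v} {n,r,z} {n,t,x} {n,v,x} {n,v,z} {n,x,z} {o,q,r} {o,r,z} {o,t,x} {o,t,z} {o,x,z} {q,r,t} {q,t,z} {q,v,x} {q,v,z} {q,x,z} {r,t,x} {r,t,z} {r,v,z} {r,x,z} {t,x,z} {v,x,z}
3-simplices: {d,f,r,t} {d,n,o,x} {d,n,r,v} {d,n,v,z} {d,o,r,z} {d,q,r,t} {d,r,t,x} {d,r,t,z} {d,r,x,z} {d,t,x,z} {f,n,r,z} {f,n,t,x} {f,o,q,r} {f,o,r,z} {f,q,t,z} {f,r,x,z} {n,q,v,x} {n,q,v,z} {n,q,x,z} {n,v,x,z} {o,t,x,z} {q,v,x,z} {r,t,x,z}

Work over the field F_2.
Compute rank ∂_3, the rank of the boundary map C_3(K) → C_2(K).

rank∂_3=21

n_0=10 n_1=44 n_2=66 n_3=23  [Z2]
∂1: piv[df,dn,do,dq,dr,dt,dv,dx,dz] rk=9  ker:fn,fo,fq,fr,ft,fv,fx,fz,no,nq,nr,nt,nv,nx,nz,oq,or,ot,ov,ox,oz,qr,qt,qv,qx,qz,rt,rv,rx,rz,tx,tz,vx,vz,xz
∂2: piv[dfr,dft,dfv,dfx,dno,dnr,dnv,dnx,dnz,dor,dox,doz,dqr,dqt,dqv,drt,drv,drx,drz,dtx,dtz,dvz,dxz,fnr,fnt,fnz,foq,for,fqr,fqz,nqv,nqx,nvx,otx] rk=34  ker:fnx,foz,fqt,frt,frx,frz,ftx,ftz,fvz,fxz,nox,nqz,nrv,nrz,ntx,nvz,nxz,oqr,orz,otz,oxz,qrt,qtz,qvx,qvz,qxz,rtx,rtz,rvz,rxz,txz,vxz
∂3: piv[dfrt,dnox,dnrv,dnvz,dorz,dqrt,drtx,drtz,drxz,dtxz,fnrz,fntx,foqr,forz,fqtz,frxz,nqvx,nqvz,nqxz,nvxz,otxz] rk=21  ker:qvxz,rtxz
rk∂_3=21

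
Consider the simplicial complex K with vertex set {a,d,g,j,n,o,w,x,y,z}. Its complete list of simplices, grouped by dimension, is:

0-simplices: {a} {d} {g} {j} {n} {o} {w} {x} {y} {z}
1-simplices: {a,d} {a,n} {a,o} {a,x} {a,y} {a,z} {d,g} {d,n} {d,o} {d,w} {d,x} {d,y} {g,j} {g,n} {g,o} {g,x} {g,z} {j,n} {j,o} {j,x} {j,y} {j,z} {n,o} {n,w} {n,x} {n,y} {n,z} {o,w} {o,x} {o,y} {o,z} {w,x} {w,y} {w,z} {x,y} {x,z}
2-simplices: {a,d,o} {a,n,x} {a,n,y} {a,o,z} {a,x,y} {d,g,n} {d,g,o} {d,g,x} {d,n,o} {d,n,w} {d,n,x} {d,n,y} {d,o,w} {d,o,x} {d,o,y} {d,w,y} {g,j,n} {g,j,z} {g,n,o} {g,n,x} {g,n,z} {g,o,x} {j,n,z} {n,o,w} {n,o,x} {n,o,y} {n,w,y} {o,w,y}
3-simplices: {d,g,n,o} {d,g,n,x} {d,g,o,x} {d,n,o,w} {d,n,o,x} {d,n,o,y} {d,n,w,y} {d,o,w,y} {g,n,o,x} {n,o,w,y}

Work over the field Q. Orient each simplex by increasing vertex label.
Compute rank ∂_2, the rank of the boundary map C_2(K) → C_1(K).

rank∂_2=19

n_0=10 n_1=36 n_2=28 n_3=10  [Q]
∂1: piv[ad,an,ao,ax,ay,az,dg,dw,gj] rk=9  ker:dn,do,dx,dy,gn,go,gx,gz,jn,jo,jx,jy,jz,no,nw,nx,ny,nz,ow,ox,oy,oz,wx,wy,wz,xy,xz
∂2: piv[ado,anx,any,aoz,axy,dgn,dgo,dgx,dno,dnw,dnx,dny,dow,dox,doy,dwy,gjn,gjz,gnz] rk=19  ker:gno,gnx,gox,jnz,now,nox,noy,nwy,owy
∂3: piv[dgno,dgnx,dgox,dnow,dnox,dnoy,dnwy,dowy] rk=8  ker:gnox,nowy
rk∂_2=19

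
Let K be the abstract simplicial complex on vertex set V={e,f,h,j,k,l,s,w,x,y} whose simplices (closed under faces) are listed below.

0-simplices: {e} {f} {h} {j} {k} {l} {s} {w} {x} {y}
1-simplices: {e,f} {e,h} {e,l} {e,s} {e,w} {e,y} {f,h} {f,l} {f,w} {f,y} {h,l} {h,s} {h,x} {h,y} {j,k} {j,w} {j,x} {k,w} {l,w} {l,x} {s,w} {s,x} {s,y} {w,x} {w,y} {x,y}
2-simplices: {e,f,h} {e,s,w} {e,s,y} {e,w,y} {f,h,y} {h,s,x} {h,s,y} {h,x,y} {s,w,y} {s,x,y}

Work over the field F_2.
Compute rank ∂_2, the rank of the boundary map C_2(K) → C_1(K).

rank∂_2=8

n_0=10 n_1=26 n_2=10  [Z2]
∂1: piv[ef,eh,el,es,ew,ey,hx,jk,jw] rk=9  ker:fh,fl,fw,fy,hl,hs,hy,jx,kw,lw,lx,sw,sx,sy,wx,wy,xy
∂2: piv[efh,esw,esy,ewy,fhy,hsx,hsy,hxy] rk=8  ker:swy,sxy
rk∂_2=8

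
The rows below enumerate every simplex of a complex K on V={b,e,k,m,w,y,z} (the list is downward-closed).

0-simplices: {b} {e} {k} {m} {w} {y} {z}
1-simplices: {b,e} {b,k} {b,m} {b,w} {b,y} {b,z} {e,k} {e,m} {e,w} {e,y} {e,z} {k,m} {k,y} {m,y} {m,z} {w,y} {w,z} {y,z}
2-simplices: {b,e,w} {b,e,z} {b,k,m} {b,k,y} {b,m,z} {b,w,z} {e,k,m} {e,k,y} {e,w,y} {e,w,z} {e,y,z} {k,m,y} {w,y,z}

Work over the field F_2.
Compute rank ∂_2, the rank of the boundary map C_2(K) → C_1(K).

rank∂_2=11

n_0=7 n_1=18 n_2=13  [Z2]
∂1: piv[be,bk,bm,bw,by,bz] rk=6  ker:ek,em,ew,ey,ez,km,ky,my,mz,wy,wz,yz
∂2: piv[bew,bez,bkm,bky,bmz,bwz,ekm,eky,ewy,eyz,kmy] rk=11  ker:ewz,wyz
rk∂_2=11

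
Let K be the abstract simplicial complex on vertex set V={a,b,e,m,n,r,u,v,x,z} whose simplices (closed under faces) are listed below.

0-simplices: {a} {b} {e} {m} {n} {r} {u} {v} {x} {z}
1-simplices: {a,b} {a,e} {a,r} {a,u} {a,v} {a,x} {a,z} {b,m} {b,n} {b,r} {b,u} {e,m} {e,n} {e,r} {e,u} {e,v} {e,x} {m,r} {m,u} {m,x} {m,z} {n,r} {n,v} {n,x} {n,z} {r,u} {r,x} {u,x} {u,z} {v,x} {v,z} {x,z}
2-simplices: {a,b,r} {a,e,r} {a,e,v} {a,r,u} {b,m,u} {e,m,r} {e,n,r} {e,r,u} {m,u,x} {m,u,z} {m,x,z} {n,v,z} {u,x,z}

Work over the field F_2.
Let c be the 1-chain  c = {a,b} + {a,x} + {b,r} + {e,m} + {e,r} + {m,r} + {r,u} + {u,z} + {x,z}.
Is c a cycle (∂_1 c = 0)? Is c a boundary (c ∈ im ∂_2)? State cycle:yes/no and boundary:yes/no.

n_0=10 n_1=32 n_2=13  [Z2]
∂1: piv[ab,ae,ar,au,av,ax,az,bm,bn] rk=9  ker:br,bu,em,en,er,eu,ev,ex,mr,mu,mx,mz,nr,nv,nx,nz,ru,rx,ux,uz,vx,vz,xz
∂2: piv[abr,aer,aev,aru,bmu,emr,enr,eru,mux,muz,mxz,nvz] rk=12  ker:uxz
∂1c = 0
c vs im∂2: residual ≠ 0 ⇒ not boundary

cycle:yes boundary:no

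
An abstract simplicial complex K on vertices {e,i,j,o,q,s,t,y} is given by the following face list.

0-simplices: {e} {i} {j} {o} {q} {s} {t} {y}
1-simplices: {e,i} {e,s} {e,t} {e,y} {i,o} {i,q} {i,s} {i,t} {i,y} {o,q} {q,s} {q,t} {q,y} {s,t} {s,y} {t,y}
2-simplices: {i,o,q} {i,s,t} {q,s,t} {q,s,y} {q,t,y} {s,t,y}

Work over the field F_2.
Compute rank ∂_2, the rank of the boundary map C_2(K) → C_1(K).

rank∂_2=5

n_0=8 n_1=16 n_2=6  [Z2]
∂1: piv[ei,es,et,ey,io,iq] rk=6  ker:is,it,iy,oq,qs,qt,qy,st,sy,ty
∂2: piv[ioq,ist,qst,qsy,qty] rk=5  ker:sty
rk∂_2=5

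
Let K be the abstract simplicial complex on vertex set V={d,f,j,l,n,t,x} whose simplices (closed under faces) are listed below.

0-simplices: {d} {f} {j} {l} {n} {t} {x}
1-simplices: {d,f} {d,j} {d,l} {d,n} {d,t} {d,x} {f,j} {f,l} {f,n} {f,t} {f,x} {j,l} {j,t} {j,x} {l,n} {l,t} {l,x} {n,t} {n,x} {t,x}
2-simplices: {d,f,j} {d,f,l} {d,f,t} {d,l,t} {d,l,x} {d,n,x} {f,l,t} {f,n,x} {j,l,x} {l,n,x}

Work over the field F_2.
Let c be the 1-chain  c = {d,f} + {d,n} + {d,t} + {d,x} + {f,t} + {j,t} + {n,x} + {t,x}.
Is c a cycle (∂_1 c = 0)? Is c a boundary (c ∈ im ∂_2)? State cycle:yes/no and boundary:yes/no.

cycle:no boundary:no

n_0=7 n_1=20 n_2=10  [Z2]
∂1: piv[df,dj,dl,dn,dt,dx] rk=6  ker:fj,fl,fn,ft,fx,jl,jt,jx,ln,lt,lx,nt,nx,tx
∂2: piv[dfj,dfl,dft,dlt,dlx,dnx,fnx,jlx,lnx] rk=9  ker:flt
∂1c = {j} + {x}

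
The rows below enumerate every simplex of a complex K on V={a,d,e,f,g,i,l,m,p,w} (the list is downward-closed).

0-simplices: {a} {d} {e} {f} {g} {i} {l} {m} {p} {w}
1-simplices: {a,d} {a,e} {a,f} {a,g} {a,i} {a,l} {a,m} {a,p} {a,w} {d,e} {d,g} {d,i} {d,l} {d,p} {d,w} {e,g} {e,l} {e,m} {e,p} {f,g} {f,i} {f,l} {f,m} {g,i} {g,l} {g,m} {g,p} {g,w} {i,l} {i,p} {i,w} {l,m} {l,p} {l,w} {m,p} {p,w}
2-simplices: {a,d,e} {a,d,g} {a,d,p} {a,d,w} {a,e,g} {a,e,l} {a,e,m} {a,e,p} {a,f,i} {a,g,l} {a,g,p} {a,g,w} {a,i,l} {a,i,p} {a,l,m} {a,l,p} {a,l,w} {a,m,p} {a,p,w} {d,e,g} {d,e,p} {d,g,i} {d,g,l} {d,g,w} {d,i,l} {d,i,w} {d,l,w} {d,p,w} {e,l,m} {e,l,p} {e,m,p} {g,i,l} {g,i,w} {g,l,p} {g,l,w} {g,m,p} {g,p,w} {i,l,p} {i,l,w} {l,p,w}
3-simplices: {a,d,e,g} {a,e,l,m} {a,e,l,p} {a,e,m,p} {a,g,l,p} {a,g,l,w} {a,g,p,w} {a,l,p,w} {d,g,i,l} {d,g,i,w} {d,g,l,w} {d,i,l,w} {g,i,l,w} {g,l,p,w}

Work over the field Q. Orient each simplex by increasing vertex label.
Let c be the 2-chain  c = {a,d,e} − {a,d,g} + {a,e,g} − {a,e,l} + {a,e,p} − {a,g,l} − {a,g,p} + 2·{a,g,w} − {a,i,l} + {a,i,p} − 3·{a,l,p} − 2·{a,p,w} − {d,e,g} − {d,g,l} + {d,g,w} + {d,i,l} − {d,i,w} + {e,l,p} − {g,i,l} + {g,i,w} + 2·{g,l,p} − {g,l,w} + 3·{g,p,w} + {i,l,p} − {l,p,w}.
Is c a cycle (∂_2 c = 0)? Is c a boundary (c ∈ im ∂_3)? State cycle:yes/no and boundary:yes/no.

n_0=10 n_1=36 n_2=40 n_3=14  [Q]
∂1: piv[ad,ae,af,ag,ai,al,am,ap,aw] rk=9  ker:de,dg,di,dl,dp,dw,eg,el,em,ep,fg,fi,fl,fm,gi,gl,gm,gp,gw,il,ip,iw,lm,lp,lw,mp,pw
∂2: piv[ade,adg,adp,adw,aeg,ael,aem,aep,afi,agl,agp,agw,ail,aip,alm,alp,alw,amp,apw,dgi,dgl,dil,diw,gmp] rk=24  ker:deg,dep,dgw,dlw,dpw,elm,elp,emp,gil,giw,glp,glw,gpw,ilp,ilw,lpw
∂3: piv[adeg,aelm,aelp,aemp,aglp,aglw,agpw,alpw,dgil,dgiw,dglw,dilw] rk=12  ker:gilw,glpw
∂2c = 0
c vs im∂3: residual ≠ 0 ⇒ not boundary

cycle:yes boundary:no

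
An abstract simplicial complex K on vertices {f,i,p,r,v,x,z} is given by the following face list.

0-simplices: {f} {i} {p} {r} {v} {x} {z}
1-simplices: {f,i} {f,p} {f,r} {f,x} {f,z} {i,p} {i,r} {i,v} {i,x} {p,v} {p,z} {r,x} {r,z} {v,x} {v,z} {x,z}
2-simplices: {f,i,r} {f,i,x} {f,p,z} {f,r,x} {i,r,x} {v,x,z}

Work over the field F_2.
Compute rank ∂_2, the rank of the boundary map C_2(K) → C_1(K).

rank∂_2=5

n_0=7 n_1=16 n_2=6  [Z2]
∂1: piv[fi,fp,fr,fx,fz,iv] rk=6  ker:ip,ir,ix,pv,pz,rx,rz,vx,vz,xz
∂2: piv[fir,fix,fpz,frx,vxz] rk=5  ker:irx
rk∂_2=5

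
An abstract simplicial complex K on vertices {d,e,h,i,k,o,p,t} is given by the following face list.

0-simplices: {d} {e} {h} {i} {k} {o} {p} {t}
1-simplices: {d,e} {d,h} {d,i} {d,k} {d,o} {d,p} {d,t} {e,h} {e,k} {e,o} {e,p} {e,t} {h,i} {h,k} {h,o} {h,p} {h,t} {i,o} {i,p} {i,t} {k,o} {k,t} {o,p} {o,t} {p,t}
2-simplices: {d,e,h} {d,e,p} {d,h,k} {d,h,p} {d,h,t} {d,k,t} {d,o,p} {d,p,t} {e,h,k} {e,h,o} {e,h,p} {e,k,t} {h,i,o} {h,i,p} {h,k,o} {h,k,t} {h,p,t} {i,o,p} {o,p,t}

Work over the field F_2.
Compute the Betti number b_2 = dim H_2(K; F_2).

b_2=3

n_0=8 n_1=25 n_2=19  [Z2]
∂1: piv[de,dh,di,dk,do,dp,dt] rk=7  ker:eh,ek,eo,ep,et,hi,hk,ho,hp,ht,io,ip,it,ko,kt,op,ot,pt
∂2: piv[deh,dep,dhk,dhp,dht,dkt,dop,dpt,ehk,eho,ekt,hio,hip,hko,iop,opt] rk=16  ker:ehp,hkt,hpt
b_2=(19−16)−0=3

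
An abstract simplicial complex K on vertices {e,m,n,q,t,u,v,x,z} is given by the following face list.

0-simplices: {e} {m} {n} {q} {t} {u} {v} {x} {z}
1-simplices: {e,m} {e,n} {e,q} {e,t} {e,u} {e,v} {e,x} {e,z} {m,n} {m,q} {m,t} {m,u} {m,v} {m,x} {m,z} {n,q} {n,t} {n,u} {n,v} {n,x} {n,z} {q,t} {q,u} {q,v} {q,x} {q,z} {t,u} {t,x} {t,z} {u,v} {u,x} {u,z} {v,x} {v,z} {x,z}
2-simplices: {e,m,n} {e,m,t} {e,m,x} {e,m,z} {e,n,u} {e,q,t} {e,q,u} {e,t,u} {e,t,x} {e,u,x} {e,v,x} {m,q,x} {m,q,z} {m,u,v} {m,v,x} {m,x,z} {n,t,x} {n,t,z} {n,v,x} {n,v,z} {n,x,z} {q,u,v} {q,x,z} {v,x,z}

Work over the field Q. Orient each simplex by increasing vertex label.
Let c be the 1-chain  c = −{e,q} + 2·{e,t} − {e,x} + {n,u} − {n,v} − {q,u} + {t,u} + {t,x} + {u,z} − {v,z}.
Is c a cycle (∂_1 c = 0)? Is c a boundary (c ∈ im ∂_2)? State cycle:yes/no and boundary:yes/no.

n_0=9 n_1=35 n_2=24  [Q]
∂1: piv[em,en,eq,et,eu,ev,ex,ez] rk=8  ker:mn,mq,mt,mu,mv,mx,mz,nq,nt,nu,nv,nx,nz,qt,qu,qv,qx,qz,tu,tx,tz,uv,ux,uz,vx,vz,xz
∂2: piv[emn,emt,emx,emz,enu,eqt,equ,etu,etx,eux,evx,mqx,mqz,muv,mvx,mxz,ntx,ntz,nvx,nvz,nxz,quv] rk=22  ker:qxz,vxz
∂1c = 0
c vs im∂2: residual ≠ 0 ⇒ not boundary

cycle:yes boundary:no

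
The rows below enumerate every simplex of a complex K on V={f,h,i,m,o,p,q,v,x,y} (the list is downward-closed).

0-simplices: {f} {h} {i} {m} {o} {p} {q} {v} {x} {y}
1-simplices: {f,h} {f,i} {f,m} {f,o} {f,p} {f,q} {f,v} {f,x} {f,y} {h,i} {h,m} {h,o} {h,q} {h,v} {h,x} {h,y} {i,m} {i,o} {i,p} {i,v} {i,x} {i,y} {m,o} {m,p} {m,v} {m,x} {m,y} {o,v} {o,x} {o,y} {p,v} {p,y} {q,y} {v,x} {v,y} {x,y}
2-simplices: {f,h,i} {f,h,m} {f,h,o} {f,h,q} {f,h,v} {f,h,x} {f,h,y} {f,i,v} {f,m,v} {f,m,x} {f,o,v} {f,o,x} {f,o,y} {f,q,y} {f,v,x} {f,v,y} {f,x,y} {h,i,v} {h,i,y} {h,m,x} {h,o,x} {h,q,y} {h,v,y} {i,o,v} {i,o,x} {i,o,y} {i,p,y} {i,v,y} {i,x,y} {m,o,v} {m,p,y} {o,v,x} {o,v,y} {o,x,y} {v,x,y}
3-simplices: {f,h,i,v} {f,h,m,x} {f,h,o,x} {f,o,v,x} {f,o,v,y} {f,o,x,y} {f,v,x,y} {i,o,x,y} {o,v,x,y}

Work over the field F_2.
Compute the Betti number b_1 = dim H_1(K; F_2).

b_1=4

n_0=10 n_1=36 n_2=35 n_3=9  [Z2]
∂1: piv[fh,fi,fm,fo,fp,fq,fv,fx,fy] rk=9  ker:hi,hm,ho,hq,hv,hx,hy,im,io,ip,iv,ix,iy,mo,mp,mv,mx,my,ov,ox,oy,pv,py,qy,vx,vy,xy
∂2: piv[fhi,fhm,fho,fhq,fhv,fhx,fhy,fiv,fmv,fmx,fov,fox,foy,fqy,fvx,fvy,fxy,hiy,iov,iox,ipy,mov,mpy] rk=23  ker:hiv,hmx,hox,hqy,hvy,ioy,ivy,ixy,ovx,ovy,oxy,vxy
∂3: piv[fhiv,fhmx,fhox,fovx,fovy,foxy,fvxy,ioxy] rk=8  ker:ovxy
b_1=(36−9)−23=4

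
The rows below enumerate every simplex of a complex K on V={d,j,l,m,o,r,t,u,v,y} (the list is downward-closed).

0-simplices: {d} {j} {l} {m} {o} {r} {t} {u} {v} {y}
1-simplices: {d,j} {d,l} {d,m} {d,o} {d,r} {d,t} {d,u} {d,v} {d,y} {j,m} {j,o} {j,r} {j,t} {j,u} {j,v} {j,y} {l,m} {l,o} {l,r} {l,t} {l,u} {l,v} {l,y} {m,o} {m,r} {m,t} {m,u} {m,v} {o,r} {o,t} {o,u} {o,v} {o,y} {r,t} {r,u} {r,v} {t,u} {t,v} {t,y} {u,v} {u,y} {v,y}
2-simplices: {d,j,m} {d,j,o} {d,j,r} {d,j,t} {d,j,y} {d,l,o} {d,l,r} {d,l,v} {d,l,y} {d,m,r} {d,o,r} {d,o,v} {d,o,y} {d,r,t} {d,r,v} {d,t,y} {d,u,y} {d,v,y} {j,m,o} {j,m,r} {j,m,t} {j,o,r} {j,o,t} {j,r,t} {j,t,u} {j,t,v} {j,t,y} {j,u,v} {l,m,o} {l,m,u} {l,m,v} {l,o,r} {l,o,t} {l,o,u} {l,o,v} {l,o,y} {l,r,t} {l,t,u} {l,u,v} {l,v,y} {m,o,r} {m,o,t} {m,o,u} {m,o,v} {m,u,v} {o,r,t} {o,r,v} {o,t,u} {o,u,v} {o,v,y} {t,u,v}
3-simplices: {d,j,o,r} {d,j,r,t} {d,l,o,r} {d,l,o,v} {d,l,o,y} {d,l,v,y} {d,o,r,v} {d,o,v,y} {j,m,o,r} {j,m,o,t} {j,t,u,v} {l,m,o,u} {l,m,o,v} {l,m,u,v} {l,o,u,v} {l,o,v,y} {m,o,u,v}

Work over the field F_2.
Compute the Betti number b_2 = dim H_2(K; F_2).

b_2=5

n_0=10 n_1=42 n_2=51 n_3=17  [Z2]
∂1: piv[dj,dl,dm,do,dr,dt,du,dv,dy] rk=9  ker:jm,jo,jr,jt,ju,jv,jy,lm,lo,lr,lt,lu,lv,ly,mo,mr,mt,mu,mv,or,ot,ou,ov,oy,rt,ru,rv,tu,tv,ty,uv,uy,vy
∂2: piv[djm,djo,djr,djt,djy,dlo,dlr,dlv,dly,dmr,dor,dov,doy,drt,drv,dty,duy,dvy,jmo,jmt,jot,jtu,jtv,juv,lmo,lmu,lmv,lot,lou,ltu,luv] rk=31  ker:jmr,jor,jrt,jty,lor,lov,loy,lrt,lvy,mor,mot,mou,mov,muv,ort,orv,otu,ouv,ovy,tuv
∂3: piv[djor,djrt,dlor,dlov,dloy,dlvy,dorv,dovy,jmor,jmot,jtuv,lmou,lmov,lmuv,louv] rk=15  ker:lovy,mouv
b_2=(51−31)−15=5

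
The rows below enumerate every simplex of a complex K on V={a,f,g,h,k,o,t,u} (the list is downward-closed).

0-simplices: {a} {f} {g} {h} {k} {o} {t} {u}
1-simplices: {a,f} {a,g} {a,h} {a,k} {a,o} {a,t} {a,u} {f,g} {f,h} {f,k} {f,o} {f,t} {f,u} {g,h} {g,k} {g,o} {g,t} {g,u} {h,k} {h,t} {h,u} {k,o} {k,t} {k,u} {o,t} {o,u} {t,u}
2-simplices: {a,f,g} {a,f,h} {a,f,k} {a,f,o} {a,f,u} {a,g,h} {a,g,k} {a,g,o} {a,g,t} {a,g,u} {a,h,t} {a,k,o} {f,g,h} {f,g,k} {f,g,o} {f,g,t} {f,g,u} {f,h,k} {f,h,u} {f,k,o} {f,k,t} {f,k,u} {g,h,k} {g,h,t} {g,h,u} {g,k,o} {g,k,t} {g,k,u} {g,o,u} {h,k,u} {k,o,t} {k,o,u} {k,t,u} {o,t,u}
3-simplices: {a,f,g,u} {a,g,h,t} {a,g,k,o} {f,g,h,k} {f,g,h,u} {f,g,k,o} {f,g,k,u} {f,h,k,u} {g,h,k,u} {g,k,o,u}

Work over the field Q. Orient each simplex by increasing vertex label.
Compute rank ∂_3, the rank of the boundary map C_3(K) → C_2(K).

n_0=8 n_1=27 n_2=34 n_3=10  [Q]
∂1: piv[af,ag,ah,ak,ao,at,au] rk=7  ker:fg,fh,fk,fo,ft,fu,gh,gk,go,gt,gu,hk,ht,hu,ko,kt,ku,ot,ou,tu
∂2: piv[afg,afh,afk,afo,afu,agh,agk,ago,agt,agu,aht,ako,fgt,fhk,fhu,fkt,fku,gou,kot,ktu] rk=20  ker:fgh,fgk,fgo,fgu,fko,ghk,ght,ghu,gko,gkt,gku,hku,kou,otu
∂3: piv[afgu,aght,agko,fghk,fghu,fgko,fgku,fhku,gkou] rk=9  ker:ghku
rk∂_3=9

rank∂_3=9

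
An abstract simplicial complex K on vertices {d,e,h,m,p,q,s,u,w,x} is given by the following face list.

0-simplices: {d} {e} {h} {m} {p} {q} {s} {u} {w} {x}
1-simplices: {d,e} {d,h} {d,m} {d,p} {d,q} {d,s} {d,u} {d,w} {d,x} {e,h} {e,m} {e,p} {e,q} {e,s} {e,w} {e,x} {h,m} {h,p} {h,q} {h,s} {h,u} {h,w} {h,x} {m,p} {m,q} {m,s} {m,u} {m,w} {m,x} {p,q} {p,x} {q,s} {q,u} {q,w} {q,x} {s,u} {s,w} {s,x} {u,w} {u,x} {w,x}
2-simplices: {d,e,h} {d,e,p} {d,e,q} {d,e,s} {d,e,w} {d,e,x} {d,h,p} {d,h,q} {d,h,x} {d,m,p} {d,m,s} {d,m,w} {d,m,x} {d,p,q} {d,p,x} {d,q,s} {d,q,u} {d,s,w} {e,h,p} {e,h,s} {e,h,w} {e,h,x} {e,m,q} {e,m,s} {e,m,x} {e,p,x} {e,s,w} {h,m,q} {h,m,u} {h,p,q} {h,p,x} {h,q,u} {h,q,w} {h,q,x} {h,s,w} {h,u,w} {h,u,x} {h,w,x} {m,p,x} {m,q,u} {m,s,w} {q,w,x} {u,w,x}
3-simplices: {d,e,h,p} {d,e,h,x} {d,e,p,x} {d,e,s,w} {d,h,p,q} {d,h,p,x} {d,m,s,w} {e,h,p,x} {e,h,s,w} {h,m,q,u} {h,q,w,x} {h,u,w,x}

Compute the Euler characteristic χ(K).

χ(K)=0

n_0=10 n_1=41 n_2=43 n_3=12
χ=+10−41+43−12=0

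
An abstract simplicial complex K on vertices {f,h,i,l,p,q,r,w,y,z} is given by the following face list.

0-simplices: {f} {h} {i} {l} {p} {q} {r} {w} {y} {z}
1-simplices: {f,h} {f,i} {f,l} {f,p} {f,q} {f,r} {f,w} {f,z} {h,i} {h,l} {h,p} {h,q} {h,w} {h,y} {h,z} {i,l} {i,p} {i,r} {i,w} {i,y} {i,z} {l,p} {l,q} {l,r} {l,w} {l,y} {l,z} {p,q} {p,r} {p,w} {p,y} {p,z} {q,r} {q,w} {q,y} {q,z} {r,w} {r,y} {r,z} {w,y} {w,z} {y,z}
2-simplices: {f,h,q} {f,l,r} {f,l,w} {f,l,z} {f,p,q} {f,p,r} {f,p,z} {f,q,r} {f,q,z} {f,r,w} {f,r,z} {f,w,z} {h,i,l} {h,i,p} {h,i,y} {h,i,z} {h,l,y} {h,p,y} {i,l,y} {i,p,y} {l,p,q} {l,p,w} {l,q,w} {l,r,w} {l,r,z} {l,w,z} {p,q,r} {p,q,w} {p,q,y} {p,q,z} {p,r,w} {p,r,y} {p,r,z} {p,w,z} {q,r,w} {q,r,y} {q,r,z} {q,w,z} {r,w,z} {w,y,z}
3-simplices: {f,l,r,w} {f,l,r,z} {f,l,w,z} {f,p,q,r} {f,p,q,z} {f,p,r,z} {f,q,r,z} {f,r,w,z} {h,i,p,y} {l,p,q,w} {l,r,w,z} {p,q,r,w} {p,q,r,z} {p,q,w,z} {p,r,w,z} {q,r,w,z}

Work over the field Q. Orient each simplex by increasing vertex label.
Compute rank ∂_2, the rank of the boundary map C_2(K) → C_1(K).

n_0=10 n_1=42 n_2=40 n_3=16  [Q]
∂1: piv[fh,fi,fl,fp,fq,fr,fw,fz,hy] rk=9  ker:hi,hl,hp,hq,hw,hz,il,ip,ir,iw,iy,iz,lp,lq,lr,lw,ly,lz,pq,pr,pw,py,pz,qr,qw,qy,qz,rw,ry,rz,wy,wz,yz
∂2: piv[fhq,flr,flw,flz,fpq,fpr,fpz,fqr,fqz,frw,frz,fwz,hil,hip,hiy,hiz,hly,hpy,lpq,lpw,lqw,pqy,prw,pry,wyz] rk=25  ker:ily,ipy,lrw,lrz,lwz,pqr,pqw,pqz,prz,pwz,qrw,qry,qrz,qwz,rwz
∂3: piv[flrw,flrz,flwz,fpqr,fpqz,fprz,fqrz,frwz,hipy,lpqw,pqrw,pqwz,prwz] rk=13  ker:lrwz,pqrz,qrwz
rk∂_2=25

rank∂_2=25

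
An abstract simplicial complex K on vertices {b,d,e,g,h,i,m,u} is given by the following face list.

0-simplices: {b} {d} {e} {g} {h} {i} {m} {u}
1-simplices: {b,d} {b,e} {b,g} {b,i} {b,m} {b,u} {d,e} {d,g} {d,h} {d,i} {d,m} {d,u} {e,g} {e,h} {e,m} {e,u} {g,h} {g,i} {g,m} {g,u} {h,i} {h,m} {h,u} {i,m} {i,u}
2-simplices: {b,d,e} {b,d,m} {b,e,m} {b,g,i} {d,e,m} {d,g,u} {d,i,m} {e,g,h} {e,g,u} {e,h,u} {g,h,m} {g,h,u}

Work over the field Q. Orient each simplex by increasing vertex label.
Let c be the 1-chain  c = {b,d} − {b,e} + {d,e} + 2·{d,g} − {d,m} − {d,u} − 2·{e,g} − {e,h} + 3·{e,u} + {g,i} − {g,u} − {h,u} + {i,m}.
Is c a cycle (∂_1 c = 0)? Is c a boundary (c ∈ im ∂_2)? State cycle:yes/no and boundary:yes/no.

n_0=8 n_1=25 n_2=12  [Q]
∂1: piv[bd,be,bg,bi,bm,bu,dh] rk=7  ker:de,dg,di,dm,du,eg,eh,em,eu,gh,gi,gm,gu,hi,hm,hu,im,iu
∂2: piv[bde,bdm,bem,bgi,dgu,dim,egh,egu,ehu,ghm] rk=10  ker:dem,ghu
∂1c = 0
c vs im∂2: residual ≠ 0 ⇒ not boundary

cycle:yes boundary:no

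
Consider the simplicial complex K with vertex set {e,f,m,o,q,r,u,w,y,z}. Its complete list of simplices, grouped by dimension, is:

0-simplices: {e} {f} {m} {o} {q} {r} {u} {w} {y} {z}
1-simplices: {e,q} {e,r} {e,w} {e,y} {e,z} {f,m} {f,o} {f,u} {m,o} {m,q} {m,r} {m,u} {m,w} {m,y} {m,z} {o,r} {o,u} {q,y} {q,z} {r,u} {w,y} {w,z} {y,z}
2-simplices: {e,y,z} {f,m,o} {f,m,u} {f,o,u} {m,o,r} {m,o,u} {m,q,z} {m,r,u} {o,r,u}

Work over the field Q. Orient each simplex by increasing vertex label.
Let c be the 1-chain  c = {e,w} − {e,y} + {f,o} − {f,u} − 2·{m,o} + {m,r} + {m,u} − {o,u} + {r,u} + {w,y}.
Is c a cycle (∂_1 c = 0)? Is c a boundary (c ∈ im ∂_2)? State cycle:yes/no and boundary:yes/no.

cycle:yes boundary:no

n_0=10 n_1=23 n_2=9  [Q]
∂1: piv[eq,er,ew,ey,ez,fm,fo,fu,mq] rk=9  ker:mo,mr,mu,mw,my,mz,or,ou,qy,qz,ru,wy,wz,yz
∂2: piv[eyz,fmo,fmu,fou,mor,mqz,mru] rk=7  ker:mou,oru
∂1c = 0
c vs im∂2: residual ≠ 0 ⇒ not boundary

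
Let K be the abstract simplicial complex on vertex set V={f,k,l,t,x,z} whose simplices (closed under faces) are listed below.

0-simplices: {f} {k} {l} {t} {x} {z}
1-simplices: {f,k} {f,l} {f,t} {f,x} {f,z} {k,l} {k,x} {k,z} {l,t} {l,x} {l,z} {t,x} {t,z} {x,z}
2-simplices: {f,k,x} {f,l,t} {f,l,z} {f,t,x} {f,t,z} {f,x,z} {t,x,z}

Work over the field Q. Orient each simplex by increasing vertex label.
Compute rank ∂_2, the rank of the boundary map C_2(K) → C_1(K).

n_0=6 n_1=14 n_2=7  [Q]
∂1: piv[fk,fl,ft,fx,fz] rk=5  ker:kl,kx,kz,lt,lx,lz,tx,tz,xz
∂2: piv[fkx,flt,flz,ftx,ftz,fxz] rk=6  ker:txz
rk∂_2=6

rank∂_2=6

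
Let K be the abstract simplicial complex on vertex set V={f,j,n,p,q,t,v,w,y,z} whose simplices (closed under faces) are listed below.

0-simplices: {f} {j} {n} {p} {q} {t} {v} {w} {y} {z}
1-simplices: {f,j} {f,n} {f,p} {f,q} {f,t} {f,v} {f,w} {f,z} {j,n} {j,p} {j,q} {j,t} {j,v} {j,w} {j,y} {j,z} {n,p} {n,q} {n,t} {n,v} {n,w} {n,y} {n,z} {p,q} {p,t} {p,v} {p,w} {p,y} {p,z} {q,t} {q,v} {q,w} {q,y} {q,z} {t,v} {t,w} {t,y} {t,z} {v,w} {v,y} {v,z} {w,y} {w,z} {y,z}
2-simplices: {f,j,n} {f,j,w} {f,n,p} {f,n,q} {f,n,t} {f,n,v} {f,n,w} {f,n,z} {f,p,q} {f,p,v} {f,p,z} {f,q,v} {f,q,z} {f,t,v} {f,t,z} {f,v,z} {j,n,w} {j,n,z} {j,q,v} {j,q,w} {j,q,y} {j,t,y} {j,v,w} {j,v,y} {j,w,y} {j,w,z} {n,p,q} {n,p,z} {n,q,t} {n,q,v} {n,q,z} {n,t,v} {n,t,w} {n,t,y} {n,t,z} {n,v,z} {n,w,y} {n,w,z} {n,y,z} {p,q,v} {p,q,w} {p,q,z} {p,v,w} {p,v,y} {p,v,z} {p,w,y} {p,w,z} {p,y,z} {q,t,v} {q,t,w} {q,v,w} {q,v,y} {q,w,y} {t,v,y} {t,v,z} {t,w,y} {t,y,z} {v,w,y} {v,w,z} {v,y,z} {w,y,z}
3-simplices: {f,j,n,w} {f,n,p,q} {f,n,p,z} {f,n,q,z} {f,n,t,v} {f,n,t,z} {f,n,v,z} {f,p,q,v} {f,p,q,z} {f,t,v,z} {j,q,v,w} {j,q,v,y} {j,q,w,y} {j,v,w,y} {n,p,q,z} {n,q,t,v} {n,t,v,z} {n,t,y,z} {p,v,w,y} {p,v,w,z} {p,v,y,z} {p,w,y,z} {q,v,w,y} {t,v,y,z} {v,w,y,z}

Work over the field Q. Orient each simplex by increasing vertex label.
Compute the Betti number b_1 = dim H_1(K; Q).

n_0=10 n_1=44 n_2=61 n_3=25  [Q]
∂1: piv[fj,fn,fp,fq,ft,fv,fw,fz,jy] rk=9  ker:jn,jp,jq,jt,jv,jw,jz,np,nq,nt,nv,nw,ny,nz,pq,pt,pv,pw,py,pz,qt,qv,qw,qy,qz,tv,tw,ty,tz,vw,vy,vz,wy,wz,yz
∂2: piv[fjn,fjw,fnp,fnq,fnt,fnv,fnw,fnz,fpq,fpv,fpz,fqv,fqz,ftv,ftz,fvz,jnz,jqv,jqw,jqy,jty,jvw,jvy,jwy,jwz,nqt,ntw,nty,nwy,nyz,pqw,pvy,pwz] rk=33  ker:jnw,npq,npz,nqv,nqz,ntv,ntz,nvz,nwz,pqv,pqz,pvw,pvz,pwy,pyz,qtv,qtw,qvw,qvy,qwy,tvy,tvz,twy,tyz,vwy,vwz,vyz,wyz
∂3: piv[fjnw,fnpq,fnpz,fnqz,fntv,fntz,fnvz,fpqv,fpqz,ftvz,jqvw,jqvy,jqwy,jvwy,nqtv,ntyz,pvwy,pvwz,pvyz,pwyz,tvyz] rk=21  ker:npqz,ntvz,qvwy,vwyz
b_1=(44−9)−33=2

b_1=2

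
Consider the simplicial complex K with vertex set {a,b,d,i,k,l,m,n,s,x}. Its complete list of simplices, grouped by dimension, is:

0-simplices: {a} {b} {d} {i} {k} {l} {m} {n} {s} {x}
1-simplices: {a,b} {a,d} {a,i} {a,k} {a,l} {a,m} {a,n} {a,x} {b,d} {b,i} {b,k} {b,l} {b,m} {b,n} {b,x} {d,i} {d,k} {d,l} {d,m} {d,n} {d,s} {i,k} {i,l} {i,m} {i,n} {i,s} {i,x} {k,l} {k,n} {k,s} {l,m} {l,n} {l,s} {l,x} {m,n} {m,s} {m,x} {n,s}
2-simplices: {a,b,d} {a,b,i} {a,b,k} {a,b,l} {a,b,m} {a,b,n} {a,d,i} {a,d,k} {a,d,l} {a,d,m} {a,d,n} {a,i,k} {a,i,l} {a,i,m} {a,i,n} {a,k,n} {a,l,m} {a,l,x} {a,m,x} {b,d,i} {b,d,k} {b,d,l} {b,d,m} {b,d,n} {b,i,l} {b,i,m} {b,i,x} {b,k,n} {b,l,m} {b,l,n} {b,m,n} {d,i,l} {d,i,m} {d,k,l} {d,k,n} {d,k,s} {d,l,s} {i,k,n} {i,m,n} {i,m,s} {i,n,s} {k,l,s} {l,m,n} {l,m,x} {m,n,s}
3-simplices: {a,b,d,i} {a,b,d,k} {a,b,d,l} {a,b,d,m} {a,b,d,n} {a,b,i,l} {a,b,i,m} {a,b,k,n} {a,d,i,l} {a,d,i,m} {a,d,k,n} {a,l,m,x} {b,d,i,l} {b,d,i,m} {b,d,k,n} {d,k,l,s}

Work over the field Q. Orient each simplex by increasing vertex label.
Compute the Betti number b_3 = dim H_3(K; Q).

b_3=3

n_0=10 n_1=38 n_2=45 n_3=16  [Q]
∂1: piv[ab,ad,ai,ak,al,am,an,ax,ds] rk=9  ker:bd,bi,bk,bl,bm,bn,bx,di,dk,dl,dm,dn,ik,il,im,in,is,ix,kl,kn,ks,lm,ln,ls,lx,mn,ms,mx,ns
∂2: piv[abd,abi,abk,abl,abm,abn,adi,adk,adl,adm,adn,aik,ail,aim,ain,akn,alm,alx,amx,bix,bln,bmn,dkl,dks,dls,ims,ins] rk=27  ker:bdi,bdk,bdl,bdm,bdn,bil,bim,bkn,blm,dil,dim,dkn,ikn,imn,kls,lmn,lmx,mns
∂3: piv[abdi,abdk,abdl,abdm,abdn,abil,abim,abkn,adil,adim,adkn,almx,dkls] rk=13  ker:bdil,bdim,bdkn
b_3=(16−13)−0=3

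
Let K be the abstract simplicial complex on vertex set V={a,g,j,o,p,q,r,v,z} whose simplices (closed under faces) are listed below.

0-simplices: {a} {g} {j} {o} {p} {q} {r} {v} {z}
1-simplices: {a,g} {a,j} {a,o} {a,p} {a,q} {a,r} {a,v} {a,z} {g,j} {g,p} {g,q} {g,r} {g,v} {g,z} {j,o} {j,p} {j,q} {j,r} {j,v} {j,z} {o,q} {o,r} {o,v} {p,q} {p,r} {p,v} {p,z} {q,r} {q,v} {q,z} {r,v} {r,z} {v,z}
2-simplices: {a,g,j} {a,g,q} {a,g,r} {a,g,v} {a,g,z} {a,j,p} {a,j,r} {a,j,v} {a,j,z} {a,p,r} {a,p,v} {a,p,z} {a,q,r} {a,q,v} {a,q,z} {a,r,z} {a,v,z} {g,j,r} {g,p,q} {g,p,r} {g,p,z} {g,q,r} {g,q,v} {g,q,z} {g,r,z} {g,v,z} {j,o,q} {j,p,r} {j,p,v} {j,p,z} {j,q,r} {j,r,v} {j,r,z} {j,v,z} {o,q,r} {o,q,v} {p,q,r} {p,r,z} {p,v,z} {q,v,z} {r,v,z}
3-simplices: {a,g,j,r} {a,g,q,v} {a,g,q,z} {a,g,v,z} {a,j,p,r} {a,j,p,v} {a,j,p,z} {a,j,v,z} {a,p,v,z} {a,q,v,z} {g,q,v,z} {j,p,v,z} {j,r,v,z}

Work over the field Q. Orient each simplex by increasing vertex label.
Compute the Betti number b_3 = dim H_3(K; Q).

n_0=9 n_1=33 n_2=41 n_3=13  [Q]
∂1: piv[ag,aj,ao,ap,aq,ar,av,az] rk=8  ker:gj,gp,gq,gr,gv,gz,jo,jp,jq,jr,jv,jz,oq,or,ov,pq,pr,pv,pz,qr,qv,qz,rv,rz,vz
∂2: piv[agj,agq,agr,agv,agz,ajp,ajr,ajv,ajz,apr,apv,apz,aqr,aqv,aqz,arz,avz,gpq,gpr,joq,jqr,jrv,oqr,oqv] rk=24  ker:gjr,gpz,gqr,gqv,gqz,grz,gvz,jpr,jpv,jpz,jrz,jvz,pqr,prz,pvz,qvz,rvz
∂3: piv[agjr,agqv,agqz,agvz,ajpr,ajpv,ajpz,ajvz,apvz,aqvz,jrvz] rk=11  ker:gqvz,jpvz
b_3=(13−11)−0=2

b_3=2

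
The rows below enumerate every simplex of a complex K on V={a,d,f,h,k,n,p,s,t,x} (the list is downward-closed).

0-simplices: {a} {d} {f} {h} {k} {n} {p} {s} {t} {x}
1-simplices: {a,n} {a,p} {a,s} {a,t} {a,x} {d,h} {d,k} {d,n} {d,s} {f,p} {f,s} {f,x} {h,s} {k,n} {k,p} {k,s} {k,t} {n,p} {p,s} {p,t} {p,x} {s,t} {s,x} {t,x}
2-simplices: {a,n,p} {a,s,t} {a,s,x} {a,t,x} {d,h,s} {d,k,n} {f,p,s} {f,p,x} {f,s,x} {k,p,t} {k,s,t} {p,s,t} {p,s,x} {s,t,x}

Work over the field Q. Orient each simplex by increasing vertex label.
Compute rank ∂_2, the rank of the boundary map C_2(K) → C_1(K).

rank∂_2=12

n_0=10 n_1=24 n_2=14  [Q]
∂1: piv[an,ap,as,at,ax,dh,dk,dn,fp] rk=9  ker:ds,fs,fx,hs,kn,kp,ks,kt,np,ps,pt,px,st,sx,tx
∂2: piv[anp,ast,asx,atx,dhs,dkn,fps,fpx,fsx,kpt,kst,pst] rk=12  ker:psx,stx
rk∂_2=12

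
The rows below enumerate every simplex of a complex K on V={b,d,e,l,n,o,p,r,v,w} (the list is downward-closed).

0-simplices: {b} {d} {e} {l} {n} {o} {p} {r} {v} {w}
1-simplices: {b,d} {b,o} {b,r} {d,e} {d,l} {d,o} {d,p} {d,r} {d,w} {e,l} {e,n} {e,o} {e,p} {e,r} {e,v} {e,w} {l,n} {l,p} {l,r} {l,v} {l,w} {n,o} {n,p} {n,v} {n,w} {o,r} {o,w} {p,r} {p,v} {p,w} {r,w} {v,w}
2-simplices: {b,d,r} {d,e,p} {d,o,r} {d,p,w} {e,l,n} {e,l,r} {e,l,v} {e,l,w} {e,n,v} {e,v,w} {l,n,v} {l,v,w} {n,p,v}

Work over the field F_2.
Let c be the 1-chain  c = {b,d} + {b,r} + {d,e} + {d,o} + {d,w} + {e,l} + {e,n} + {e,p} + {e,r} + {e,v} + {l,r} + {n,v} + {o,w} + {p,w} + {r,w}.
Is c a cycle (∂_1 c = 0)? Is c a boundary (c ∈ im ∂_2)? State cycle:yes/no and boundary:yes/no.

n_0=10 n_1=32 n_2=13  [Z2]
∂1: piv[bd,bo,br,de,dl,dp,dw,en,ev] rk=9  ker:do,dr,el,eo,ep,er,ew,ln,lp,lr,lv,lw,no,np,nv,nw,or,ow,pr,pv,pw,rw,vw
∂2: piv[bdr,dep,dor,dpw,eln,elr,elv,elw,env,evw,npv] rk=11  ker:lnv,lvw
∂1c = 0
c vs im∂2: residual ≠ 0 ⇒ not boundary

cycle:yes boundary:no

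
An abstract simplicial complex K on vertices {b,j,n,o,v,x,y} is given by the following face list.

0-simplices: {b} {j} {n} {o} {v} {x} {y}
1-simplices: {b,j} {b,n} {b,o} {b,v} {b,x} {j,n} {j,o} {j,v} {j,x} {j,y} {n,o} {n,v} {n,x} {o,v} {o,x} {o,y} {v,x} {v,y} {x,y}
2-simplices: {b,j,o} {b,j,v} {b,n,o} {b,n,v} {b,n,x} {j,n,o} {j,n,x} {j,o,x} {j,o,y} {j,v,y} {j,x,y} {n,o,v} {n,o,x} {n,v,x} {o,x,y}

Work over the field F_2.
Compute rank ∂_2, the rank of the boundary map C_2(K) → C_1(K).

rank∂_2=13

n_0=7 n_1=19 n_2=15  [Z2]
∂1: piv[bj,bn,bo,bv,bx,jy] rk=6  ker:jn,jo,jv,jx,no,nv,nx,ov,ox,oy,vx,vy,xy
∂2: piv[bjo,bjv,bno,bnv,bnx,jno,jnx,jox,joy,jvy,jxy,nov,nvx] rk=13  ker:nox,oxy
rk∂_2=13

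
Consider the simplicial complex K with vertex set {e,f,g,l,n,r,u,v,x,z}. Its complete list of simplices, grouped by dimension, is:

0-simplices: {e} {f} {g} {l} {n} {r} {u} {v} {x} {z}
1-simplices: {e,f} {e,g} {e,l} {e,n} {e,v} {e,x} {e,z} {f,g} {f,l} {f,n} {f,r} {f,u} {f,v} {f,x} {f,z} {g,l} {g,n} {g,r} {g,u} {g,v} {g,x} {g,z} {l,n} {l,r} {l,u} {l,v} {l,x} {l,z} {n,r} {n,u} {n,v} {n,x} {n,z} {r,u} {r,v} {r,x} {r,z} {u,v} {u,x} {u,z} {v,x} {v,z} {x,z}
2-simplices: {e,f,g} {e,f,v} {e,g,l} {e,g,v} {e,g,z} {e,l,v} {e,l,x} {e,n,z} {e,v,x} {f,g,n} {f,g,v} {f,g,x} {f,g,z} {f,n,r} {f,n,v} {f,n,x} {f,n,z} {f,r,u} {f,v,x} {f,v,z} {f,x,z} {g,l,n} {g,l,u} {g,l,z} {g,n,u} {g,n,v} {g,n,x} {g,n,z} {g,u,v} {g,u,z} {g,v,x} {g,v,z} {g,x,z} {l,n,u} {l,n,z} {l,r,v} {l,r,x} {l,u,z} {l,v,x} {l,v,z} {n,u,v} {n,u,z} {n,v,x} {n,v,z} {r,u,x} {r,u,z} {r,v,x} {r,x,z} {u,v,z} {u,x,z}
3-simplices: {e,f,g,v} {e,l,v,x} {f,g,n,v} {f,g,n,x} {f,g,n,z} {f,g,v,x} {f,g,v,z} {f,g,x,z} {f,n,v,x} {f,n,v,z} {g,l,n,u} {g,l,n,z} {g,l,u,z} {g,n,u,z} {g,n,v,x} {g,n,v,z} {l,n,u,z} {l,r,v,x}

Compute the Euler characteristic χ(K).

n_0=10 n_1=43 n_2=50 n_3=18
χ=+10−43+50−18=-1

χ(K)=-1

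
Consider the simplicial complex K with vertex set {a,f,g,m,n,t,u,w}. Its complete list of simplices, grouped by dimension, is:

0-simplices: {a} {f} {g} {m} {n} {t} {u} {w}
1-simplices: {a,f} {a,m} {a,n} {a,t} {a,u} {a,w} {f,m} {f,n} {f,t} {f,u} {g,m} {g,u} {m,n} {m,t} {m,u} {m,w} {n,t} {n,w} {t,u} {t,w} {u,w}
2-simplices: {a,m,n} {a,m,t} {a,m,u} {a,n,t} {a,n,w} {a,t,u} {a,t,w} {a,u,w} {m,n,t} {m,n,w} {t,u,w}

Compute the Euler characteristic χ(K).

n_0=8 n_1=21 n_2=11
χ=+8−21+11=-2

χ(K)=-2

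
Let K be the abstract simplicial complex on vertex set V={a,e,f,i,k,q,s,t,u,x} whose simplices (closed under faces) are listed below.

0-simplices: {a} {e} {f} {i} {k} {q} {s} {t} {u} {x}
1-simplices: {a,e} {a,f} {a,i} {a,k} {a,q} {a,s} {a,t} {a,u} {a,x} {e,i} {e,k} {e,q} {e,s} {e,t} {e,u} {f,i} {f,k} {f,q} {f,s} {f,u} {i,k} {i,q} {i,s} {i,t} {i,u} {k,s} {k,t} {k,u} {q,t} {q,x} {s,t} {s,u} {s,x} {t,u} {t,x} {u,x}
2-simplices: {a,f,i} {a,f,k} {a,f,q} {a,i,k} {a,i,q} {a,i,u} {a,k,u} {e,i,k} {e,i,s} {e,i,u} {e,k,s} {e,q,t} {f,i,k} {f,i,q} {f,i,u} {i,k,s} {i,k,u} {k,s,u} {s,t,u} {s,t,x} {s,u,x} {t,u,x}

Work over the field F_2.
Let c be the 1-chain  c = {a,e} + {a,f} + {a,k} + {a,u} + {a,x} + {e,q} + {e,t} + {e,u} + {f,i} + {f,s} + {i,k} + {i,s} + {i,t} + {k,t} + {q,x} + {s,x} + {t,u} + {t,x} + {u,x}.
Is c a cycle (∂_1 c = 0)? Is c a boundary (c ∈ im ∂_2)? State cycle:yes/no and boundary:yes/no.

cycle:no boundary:no

n_0=10 n_1=36 n_2=22  [Z2]
∂1: piv[ae,af,ai,ak,aq,as,at,au,ax] rk=9  ker:ei,ek,eq,es,et,eu,fi,fk,fq,fs,fu,ik,iq,is,it,iu,ks,kt,ku,qt,qx,st,su,sx,tu,tx,ux
∂2: piv[afi,afk,afq,aik,aiq,aiu,aku,eik,eis,eiu,eks,eqt,fiu,ksu,stu,stx,sux] rk=17  ker:fik,fiq,iks,iku,tux
∂1c = {a} + {f} + {k} + {s} + {t} + {x}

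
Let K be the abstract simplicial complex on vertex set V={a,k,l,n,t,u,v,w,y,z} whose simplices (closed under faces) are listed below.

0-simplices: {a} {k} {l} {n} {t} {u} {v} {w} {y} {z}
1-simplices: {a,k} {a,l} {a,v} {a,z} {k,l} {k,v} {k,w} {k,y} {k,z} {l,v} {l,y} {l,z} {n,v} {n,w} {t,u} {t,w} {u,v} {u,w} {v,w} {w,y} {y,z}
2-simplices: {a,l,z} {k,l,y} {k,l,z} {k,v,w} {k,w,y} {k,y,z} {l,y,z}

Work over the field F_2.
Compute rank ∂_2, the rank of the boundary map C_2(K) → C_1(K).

rank∂_2=6

n_0=10 n_1=21 n_2=7  [Z2]
∂1: piv[ak,al,av,az,kw,ky,nv,tu,tw] rk=9  ker:kl,kv,kz,lv,ly,lz,nw,uv,uw,vw,wy,yz
∂2: piv[alz,kly,klz,kvw,kwy,kyz] rk=6  ker:lyz
rk∂_2=6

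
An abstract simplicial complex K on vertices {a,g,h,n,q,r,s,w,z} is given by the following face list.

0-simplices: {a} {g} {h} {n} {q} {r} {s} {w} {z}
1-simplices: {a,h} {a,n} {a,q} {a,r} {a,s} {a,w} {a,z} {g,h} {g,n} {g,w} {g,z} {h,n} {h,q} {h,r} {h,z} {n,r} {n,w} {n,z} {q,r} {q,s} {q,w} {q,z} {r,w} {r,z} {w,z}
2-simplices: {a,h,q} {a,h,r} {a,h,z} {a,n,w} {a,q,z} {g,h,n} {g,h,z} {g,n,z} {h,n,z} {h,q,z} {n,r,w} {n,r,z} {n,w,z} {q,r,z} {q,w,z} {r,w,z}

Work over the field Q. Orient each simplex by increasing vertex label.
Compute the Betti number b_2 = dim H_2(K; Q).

n_0=9 n_1=25 n_2=16  [Q]
∂1: piv[ah,an,aq,ar,as,aw,az,gh] rk=8  ker:gn,gw,gz,hn,hq,hr,hz,nr,nw,nz,qr,qs,qw,qz,rw,rz,wz
∂2: piv[ahq,ahr,ahz,anw,aqz,ghn,ghz,gnz,nrw,nrz,nwz,qrz,qwz] rk=13  ker:hnz,hqz,rwz
b_2=(16−13)−0=3

b_2=3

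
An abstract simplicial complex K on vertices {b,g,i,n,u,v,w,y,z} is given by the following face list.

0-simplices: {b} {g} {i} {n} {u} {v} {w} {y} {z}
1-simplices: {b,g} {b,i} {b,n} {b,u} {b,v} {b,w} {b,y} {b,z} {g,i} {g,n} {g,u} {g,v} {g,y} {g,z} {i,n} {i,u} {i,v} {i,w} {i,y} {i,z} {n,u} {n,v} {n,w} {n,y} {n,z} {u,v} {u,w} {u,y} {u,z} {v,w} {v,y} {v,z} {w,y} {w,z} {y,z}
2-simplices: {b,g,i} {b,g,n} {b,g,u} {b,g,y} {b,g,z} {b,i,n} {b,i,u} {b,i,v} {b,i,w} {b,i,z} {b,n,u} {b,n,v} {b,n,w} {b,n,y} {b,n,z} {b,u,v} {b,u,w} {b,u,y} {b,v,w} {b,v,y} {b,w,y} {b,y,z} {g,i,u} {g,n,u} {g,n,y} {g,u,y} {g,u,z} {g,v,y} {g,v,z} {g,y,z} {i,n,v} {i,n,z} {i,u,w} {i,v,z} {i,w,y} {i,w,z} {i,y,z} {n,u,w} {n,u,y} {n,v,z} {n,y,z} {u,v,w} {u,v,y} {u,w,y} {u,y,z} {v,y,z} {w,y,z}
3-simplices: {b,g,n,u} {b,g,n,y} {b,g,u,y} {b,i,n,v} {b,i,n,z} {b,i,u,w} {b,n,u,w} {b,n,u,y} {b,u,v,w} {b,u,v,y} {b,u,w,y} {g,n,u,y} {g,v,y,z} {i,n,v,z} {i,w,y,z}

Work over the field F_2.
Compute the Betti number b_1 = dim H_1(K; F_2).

n_0=9 n_1=35 n_2=47 n_3=15  [Z2]
∂1: piv[bg,bi,bn,bu,bv,bw,by,bz] rk=8  ker:gi,gn,gu,gv,gy,gz,in,iu,iv,iw,iy,iz,nu,nv,nw,ny,nz,uv,uw,uy,uz,vw,vy,vz,wy,wz,yz
∂2: piv[bgi,bgn,bgu,bgy,bgz,bin,biu,biv,biw,biz,bnu,bnv,bnw,bny,bnz,buv,buw,buy,bvw,bvy,bwy,byz,guz,gvy,gvz,iwy,iwz] rk=27  ker:giu,gnu,gny,guy,gyz,inv,inz,iuw,ivz,iyz,nuw,nuy,nvz,nyz,uvw,uvy,uwy,uyz,vyz,wyz
∂3: piv[bgnu,bgny,bguy,binv,binz,biuw,bnuw,bnuy,buvw,buvy,buwy,gvyz,invz,iwyz] rk=14  ker:gnuy
b_1=(35−8)−27=0

b_1=0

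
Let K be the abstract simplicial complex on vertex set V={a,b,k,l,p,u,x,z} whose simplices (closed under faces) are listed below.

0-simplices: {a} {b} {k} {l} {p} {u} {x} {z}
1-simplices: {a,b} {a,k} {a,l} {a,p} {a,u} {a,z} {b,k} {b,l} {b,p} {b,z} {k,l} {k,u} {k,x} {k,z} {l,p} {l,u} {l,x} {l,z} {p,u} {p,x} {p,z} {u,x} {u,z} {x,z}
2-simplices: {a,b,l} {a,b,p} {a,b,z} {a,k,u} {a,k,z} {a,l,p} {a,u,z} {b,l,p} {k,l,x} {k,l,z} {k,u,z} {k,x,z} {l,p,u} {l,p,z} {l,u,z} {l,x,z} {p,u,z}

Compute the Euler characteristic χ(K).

χ(K)=1

n_0=8 n_1=24 n_2=17
χ=+8−24+17=1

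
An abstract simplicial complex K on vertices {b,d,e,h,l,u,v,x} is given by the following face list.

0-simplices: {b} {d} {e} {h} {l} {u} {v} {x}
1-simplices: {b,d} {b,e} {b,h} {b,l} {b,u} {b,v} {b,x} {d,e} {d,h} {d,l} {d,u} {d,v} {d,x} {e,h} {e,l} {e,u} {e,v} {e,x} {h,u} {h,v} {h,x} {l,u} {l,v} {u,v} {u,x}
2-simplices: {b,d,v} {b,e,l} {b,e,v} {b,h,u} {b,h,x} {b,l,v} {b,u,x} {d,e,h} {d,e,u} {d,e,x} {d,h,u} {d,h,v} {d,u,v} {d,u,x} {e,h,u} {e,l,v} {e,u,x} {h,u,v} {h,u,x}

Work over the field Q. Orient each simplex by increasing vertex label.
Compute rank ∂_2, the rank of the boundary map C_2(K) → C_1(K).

rank∂_2=14

n_0=8 n_1=25 n_2=19  [Q]
∂1: piv[bd,be,bh,bl,bu,bv,bx] rk=7  ker:de,dh,dl,du,dv,dx,eh,el,eu,ev,ex,hu,hv,hx,lu,lv,uv,ux
∂2: piv[bdv,bel,bev,bhu,bhx,blv,bux,deh,deu,dex,dhu,dhv,duv,dux] rk=14  ker:ehu,elv,eux,huv,hux
rk∂_2=14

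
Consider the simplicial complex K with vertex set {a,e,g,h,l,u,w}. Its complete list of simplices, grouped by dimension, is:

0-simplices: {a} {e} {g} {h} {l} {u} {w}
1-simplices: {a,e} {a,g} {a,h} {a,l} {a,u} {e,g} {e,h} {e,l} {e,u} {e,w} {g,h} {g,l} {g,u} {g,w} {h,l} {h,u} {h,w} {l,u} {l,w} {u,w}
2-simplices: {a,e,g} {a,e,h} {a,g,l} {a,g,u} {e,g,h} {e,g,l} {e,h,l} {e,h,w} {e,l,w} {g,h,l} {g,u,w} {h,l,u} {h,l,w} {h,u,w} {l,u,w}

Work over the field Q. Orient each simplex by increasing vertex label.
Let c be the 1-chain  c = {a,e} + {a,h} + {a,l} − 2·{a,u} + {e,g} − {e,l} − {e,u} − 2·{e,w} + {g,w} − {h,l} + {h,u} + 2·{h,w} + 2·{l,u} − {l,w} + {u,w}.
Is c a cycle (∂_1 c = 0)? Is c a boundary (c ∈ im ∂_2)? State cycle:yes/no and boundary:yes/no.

cycle:no boundary:no

n_0=7 n_1=20 n_2=15  [Q]
∂1: piv[ae,ag,ah,al,au,ew] rk=6  ker:eg,eh,el,eu,gh,gl,gu,gw,hl,hu,hw,lu,lw,uw
∂2: piv[aeg,aeh,agl,agu,egh,egl,ehl,ehw,elw,guw,hlu,huw] rk=12  ker:ghl,hlw,luw
∂1c = −{a} + 4·{e} − {h} − 2·{l} − {u} + {w}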